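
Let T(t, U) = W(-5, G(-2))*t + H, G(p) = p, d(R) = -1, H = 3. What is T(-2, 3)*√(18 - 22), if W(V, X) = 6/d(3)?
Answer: 30*I ≈ 30.0*I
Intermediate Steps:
W(V, X) = -6 (W(V, X) = 6/(-1) = 6*(-1) = -6)
T(t, U) = 3 - 6*t (T(t, U) = -6*t + 3 = 3 - 6*t)
T(-2, 3)*√(18 - 22) = (3 - 6*(-2))*√(18 - 22) = (3 + 12)*√(-4) = 15*(2*I) = 30*I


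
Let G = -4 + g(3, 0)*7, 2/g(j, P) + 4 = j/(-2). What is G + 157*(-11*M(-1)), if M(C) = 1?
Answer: -19069/11 ≈ -1733.5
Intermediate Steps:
g(j, P) = 2/(-4 - j/2) (g(j, P) = 2/(-4 + j/(-2)) = 2/(-4 + j*(-1/2)) = 2/(-4 - j/2))
G = -72/11 (G = -4 - 4/(8 + 3)*7 = -4 - 4/11*7 = -4 - 28/11 = -72/11 ≈ -6.5455)
G + 157*(-11*M(-1)) = -72/11 + 157*(-11*1) = -72/11 + 157*(-11) = -72/11 - 1727 = -19069/11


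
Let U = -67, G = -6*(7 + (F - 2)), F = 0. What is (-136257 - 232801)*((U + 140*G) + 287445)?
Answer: -104509106324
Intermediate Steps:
G = -30 (G = -6*(7 + (0 - 2)) = -6*(7 - 2) = -6*5 = -30)
(-136257 - 232801)*((U + 140*G) + 287445) = (-136257 - 232801)*((-67 + 140*(-30)) + 287445) = -369058*((-67 - 4200) + 287445) = -369058*(-4267 + 287445) = -369058*283178 = -104509106324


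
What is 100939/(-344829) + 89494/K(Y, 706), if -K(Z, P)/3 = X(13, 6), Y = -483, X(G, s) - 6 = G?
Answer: -10288626683/6551751 ≈ -1570.4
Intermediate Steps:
X(G, s) = 6 + G
K(Z, P) = -57 (K(Z, P) = -3*(6 + 13) = -3*19 = -57)
100939/(-344829) + 89494/K(Y, 706) = 100939/(-344829) + 89494/(-57) = 100939*(-1/344829) + 89494*(-1/57) = -100939/344829 - 89494/57 = -10288626683/6551751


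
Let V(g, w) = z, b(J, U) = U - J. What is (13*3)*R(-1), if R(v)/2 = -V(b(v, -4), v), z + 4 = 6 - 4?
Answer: 156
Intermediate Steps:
z = -2 (z = -4 + (6 - 4) = -4 + 2 = -2)
V(g, w) = -2
R(v) = 4 (R(v) = 2*(-1*(-2)) = 2*2 = 4)
(13*3)*R(-1) = (13*3)*4 = 39*4 = 156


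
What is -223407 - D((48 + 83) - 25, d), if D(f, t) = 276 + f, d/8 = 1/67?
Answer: -223789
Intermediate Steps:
d = 8/67 ≈ 0.11940
-223407 - D((48 + 83) - 25, d) = -223407 - (276 + ((48 + 83) - 25)) = -223407 - (276 + (131 - 25)) = -223407 - (276 + 106) = -223407 - 1*382 = -223407 - 382 = -223789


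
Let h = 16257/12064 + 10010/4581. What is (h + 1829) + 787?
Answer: 144768955301/55265184 ≈ 2619.5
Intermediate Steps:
h = 195233957/55265184 (h = 16257*(1/12064) + 10010*(1/4581) = 16257/12064 + 10010/4581 = 195233957/55265184 ≈ 3.5327)
(h + 1829) + 787 = (195233957/55265184 + 1829) + 787 = 101275255493/55265184 + 787 = 144768955301/55265184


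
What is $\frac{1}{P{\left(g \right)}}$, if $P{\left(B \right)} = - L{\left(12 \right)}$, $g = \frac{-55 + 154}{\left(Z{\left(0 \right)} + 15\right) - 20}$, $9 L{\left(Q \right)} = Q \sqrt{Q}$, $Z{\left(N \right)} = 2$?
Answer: $- \frac{\sqrt{3}}{8} \approx -0.21651$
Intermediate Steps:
$L{\left(Q \right)} = \frac{Q^{\frac{3}{2}}}{9}$ ($L{\left(Q \right)} = \frac{Q \sqrt{Q}}{9} = \frac{Q^{\frac{3}{2}}}{9}$)
$g = -33$ ($g = \frac{-55 + 154}{\left(2 + 15\right) - 20} = \frac{99}{17 - 20} = \frac{99}{-3} = 99 \left(- \frac{1}{3}\right) = -33$)
$P{\left(B \right)} = - \frac{8 \sqrt{3}}{3}$ ($P{\left(B \right)} = - \frac{12^{\frac{3}{2}}}{9} = - \frac{24 \sqrt{3}}{9} = - \frac{8 \sqrt{3}}{3}$)
$\frac{1}{P{\left(g \right)}} = \frac{1}{\left(- \frac{8}{3}\right) \sqrt{3}} = - \frac{\sqrt{3}}{8}$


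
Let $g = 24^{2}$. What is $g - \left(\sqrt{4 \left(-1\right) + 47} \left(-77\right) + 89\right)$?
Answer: $487 + 77 \sqrt{43} \approx 991.92$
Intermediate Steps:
$g = 576$
$g - \left(\sqrt{4 \left(-1\right) + 47} \left(-77\right) + 89\right) = 576 - \left(\sqrt{4 \left(-1\right) + 47} \left(-77\right) + 89\right) = 576 - \left(\sqrt{-4 + 47} \left(-77\right) + 89\right) = 576 - \left(\sqrt{43} \left(-77\right) + 89\right) = 576 - \left(- 77 \sqrt{43} + 89\right) = 576 - \left(89 - 77 \sqrt{43}\right) = 487 + 77 \sqrt{43}$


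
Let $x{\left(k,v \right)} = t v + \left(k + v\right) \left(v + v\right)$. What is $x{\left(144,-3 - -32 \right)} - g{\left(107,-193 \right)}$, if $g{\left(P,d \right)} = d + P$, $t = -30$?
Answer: $9250$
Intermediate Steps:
$g{\left(P,d \right)} = P + d$
$x{\left(k,v \right)} = - 30 v + 2 v \left(k + v\right)$ ($x{\left(k,v \right)} = - 30 v + \left(k + v\right) \left(v + v\right) = - 30 v + \left(k + v\right) 2 v = - 30 v + 2 v \left(k + v\right)$)
$x{\left(144,-3 - -32 \right)} - g{\left(107,-193 \right)} = 2 \left(-3 - -32\right) \left(-15 + 144 - -29\right) - \left(107 - 193\right) = 2 \left(-3 + 32\right) \left(-15 + 144 + \left(-3 + 32\right)\right) - -86 = 2 \cdot 29 \left(-15 + 144 + 29\right) + 86 = 2 \cdot 29 \cdot 158 + 86 = 9164 + 86 = 9250$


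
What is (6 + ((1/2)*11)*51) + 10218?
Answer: 21009/2 ≈ 10505.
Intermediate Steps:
(6 + ((1/2)*11)*51) + 10218 = (6 + ((1*(½))*11)*51) + 10218 = (6 + ((½)*11)*51) + 10218 = (6 + (11/2)*51) + 10218 = (6 + 561/2) + 10218 = 573/2 + 10218 = 21009/2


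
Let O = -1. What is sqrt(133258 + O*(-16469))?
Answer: sqrt(149727) ≈ 386.95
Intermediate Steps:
sqrt(133258 + O*(-16469)) = sqrt(133258 - 1*(-16469)) = sqrt(133258 + 16469) = sqrt(149727)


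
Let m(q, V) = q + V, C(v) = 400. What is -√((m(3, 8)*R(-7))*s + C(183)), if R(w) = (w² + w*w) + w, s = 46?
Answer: -√46446 ≈ -215.51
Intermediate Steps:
R(w) = w + 2*w² (R(w) = (w² + w²) + w = 2*w² + w = w + 2*w²)
m(q, V) = V + q
-√((m(3, 8)*R(-7))*s + C(183)) = -√(((8 + 3)*(-7*(1 + 2*(-7))))*46 + 400) = -√((11*(-7*(1 - 14)))*46 + 400) = -√((11*(-7*(-13)))*46 + 400) = -√((11*91)*46 + 400) = -√(1001*46 + 400) = -√(46046 + 400) = -√46446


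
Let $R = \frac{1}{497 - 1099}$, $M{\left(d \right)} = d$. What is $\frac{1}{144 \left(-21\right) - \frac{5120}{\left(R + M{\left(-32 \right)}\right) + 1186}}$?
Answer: $- \frac{694707}{2103876208} \approx -0.0003302$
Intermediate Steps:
$R = - \frac{1}{602}$ ($R = \frac{1}{-602} = - \frac{1}{602} \approx -0.0016611$)
$\frac{1}{144 \left(-21\right) - \frac{5120}{\left(R + M{\left(-32 \right)}\right) + 1186}} = \frac{1}{144 \left(-21\right) - \frac{5120}{\left(- \frac{1}{602} - 32\right) + 1186}} = \frac{1}{-3024 - \frac{5120}{- \frac{19265}{602} + 1186}} = \frac{1}{-3024 - \frac{5120}{\frac{694707}{602}}} = \frac{1}{-3024 - \frac{3082240}{694707}} = \frac{1}{- \frac{2103876208}{694707}} = - \frac{694707}{2103876208}$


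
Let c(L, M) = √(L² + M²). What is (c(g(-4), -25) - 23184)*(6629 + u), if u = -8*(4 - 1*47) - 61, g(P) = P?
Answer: -160247808 + 6912*√641 ≈ -1.6007e+8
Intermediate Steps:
u = 283 (u = -8*(4 - 47) - 61 = -8*(-43) - 61 = 344 - 61 = 283)
(c(g(-4), -25) - 23184)*(6629 + u) = (√((-4)² + (-25)²) - 23184)*(6629 + 283) = (√(16 + 625) - 23184)*6912 = (√641 - 23184)*6912 = (-23184 + √641)*6912 = -160247808 + 6912*√641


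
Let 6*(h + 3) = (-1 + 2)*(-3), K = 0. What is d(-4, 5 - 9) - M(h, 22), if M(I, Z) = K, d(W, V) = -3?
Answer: -3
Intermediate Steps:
h = -7/2 (h = -3 + ((-1 + 2)*(-3))/6 = -3 + (1*(-3))/6 = -3 + (⅙)*(-3) = -3 - ½ = -7/2 ≈ -3.5000)
M(I, Z) = 0
d(-4, 5 - 9) - M(h, 22) = -3 - 1*0 = -3 + 0 = -3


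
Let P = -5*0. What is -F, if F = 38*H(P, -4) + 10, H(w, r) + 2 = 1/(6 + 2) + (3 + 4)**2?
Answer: -7203/4 ≈ -1800.8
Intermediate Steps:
P = 0
H(w, r) = 377/8 (H(w, r) = -2 + (1/(6 + 2) + (3 + 4)**2) = -2 + (1/8 + 7**2) = -2 + (1/8 + 49) = -2 + 393/8 = 377/8)
F = 7203/4 (F = 38*(377/8) + 10 = 7163/4 + 10 = 7203/4 ≈ 1800.8)
-F = -1*7203/4 = -7203/4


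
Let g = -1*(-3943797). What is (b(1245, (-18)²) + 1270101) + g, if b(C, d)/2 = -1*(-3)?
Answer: 5213904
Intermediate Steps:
b(C, d) = 6 (b(C, d) = 2*(-1*(-3)) = 2*3 = 6)
g = 3943797
(b(1245, (-18)²) + 1270101) + g = (6 + 1270101) + 3943797 = 1270107 + 3943797 = 5213904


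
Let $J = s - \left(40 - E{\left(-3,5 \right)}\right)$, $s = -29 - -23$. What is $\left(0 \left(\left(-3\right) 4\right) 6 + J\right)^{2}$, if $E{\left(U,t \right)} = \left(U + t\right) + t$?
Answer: $1521$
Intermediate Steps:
$E{\left(U,t \right)} = U + 2 t$
$s = -6$ ($s = -29 + 23 = -6$)
$J = -39$ ($J = -6 - \left(40 - \left(-3 + 2 \cdot 5\right)\right) = -6 - \left(40 - \left(-3 + 10\right)\right) = -6 - \left(40 - 7\right) = -6 - 33 = -39$)
$\left(0 \left(\left(-3\right) 4\right) 6 + J\right)^{2} = \left(0 \left(\left(-3\right) 4\right) 6 - 39\right)^{2} = \left(0 \left(-12\right) 6 - 39\right)^{2} = \left(0 \cdot 6 - 39\right)^{2} = \left(0 - 39\right)^{2} = \left(-39\right)^{2} = 1521$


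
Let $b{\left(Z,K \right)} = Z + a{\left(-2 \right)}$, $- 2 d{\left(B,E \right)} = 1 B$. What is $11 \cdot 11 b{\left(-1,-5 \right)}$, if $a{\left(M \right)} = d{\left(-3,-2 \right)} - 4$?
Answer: $- \frac{847}{2} \approx -423.5$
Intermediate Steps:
$d{\left(B,E \right)} = - \frac{B}{2}$ ($d{\left(B,E \right)} = - \frac{1 B}{2} = - \frac{B}{2}$)
$a{\left(M \right)} = - \frac{5}{2}$ ($a{\left(M \right)} = \left(- \frac{1}{2}\right) \left(-3\right) - 4 = \frac{3}{2} - 4 = - \frac{5}{2}$)
$b{\left(Z,K \right)} = - \frac{5}{2} + Z$ ($b{\left(Z,K \right)} = Z - \frac{5}{2} = - \frac{5}{2} + Z$)
$11 \cdot 11 b{\left(-1,-5 \right)} = 11 \cdot 11 \left(- \frac{5}{2} - 1\right) = 121 \left(- \frac{7}{2}\right) = - \frac{847}{2}$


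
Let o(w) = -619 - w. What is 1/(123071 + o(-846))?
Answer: 1/123298 ≈ 8.1104e-6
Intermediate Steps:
1/(123071 + o(-846)) = 1/(123071 + (-619 - 1*(-846))) = 1/(123071 + (-619 + 846)) = 1/(123071 + 227) = 1/123298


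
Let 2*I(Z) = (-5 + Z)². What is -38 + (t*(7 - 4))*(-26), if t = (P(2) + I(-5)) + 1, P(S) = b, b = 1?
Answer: -4094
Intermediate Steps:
I(Z) = (-5 + Z)²/2
P(S) = 1
t = 52 (t = (1 + (-5 - 5)²/2) + 1 = (1 + (½)*(-10)²) + 1 = (1 + (½)*100) + 1 = (1 + 50) + 1 = 51 + 1 = 52)
-38 + (t*(7 - 4))*(-26) = -38 + (52*(7 - 4))*(-26) = -38 + (52*3)*(-26) = -38 + 156*(-26) = -38 - 4056 = -4094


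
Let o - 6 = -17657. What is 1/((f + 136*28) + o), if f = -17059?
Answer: -1/30902 ≈ -3.2360e-5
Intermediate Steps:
o = -17651 (o = 6 - 17657 = -17651)
1/((f + 136*28) + o) = 1/((-17059 + 136*28) - 17651) = 1/((-17059 + 3808) - 17651) = 1/(-13251 - 17651) = 1/(-30902) = -1/30902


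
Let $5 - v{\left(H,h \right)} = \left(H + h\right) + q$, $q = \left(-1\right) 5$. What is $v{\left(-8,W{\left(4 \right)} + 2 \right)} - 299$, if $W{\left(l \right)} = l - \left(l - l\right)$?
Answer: $-287$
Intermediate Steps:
$q = -5$
$W{\left(l \right)} = l$ ($W{\left(l \right)} = l - 0 = l + 0 = l$)
$v{\left(H,h \right)} = 10 - H - h$ ($v{\left(H,h \right)} = 5 - \left(\left(H + h\right) - 5\right) = 5 - \left(-5 + H + h\right) = 10 - H - h$)
$v{\left(-8,W{\left(4 \right)} + 2 \right)} - 299 = \left(10 - -8 - \left(4 + 2\right)\right) - 299 = \left(10 + 8 - 6\right) - 299 = 12 - 299 = -287$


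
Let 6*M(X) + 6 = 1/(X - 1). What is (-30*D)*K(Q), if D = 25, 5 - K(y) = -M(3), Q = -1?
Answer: -6125/2 ≈ -3062.5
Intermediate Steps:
M(X) = -1 + 1/(6*(-1 + X)) (M(X) = -1 + 1/(6*(X - 1)) = -1 + 1/(6*(-1 + X)))
K(y) = 49/12 (K(y) = 5 - (-1)*(7/6 - 1*3)/(-1 + 3) = 5 - (-1)*(7/6 - 3)/2 = 5 - (-1)*(½)*(-11/6) = 5 - (-1)*(-11)/12 = 5 - 1*11/12 = 5 - 11/12 = 49/12)
(-30*D)*K(Q) = -30*25*(49/12) = -750*49/12 = -6125/2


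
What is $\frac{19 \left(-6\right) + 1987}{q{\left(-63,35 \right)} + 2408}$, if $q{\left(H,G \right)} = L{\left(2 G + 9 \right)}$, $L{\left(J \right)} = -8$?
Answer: $\frac{1873}{2400} \approx 0.78042$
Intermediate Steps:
$q{\left(H,G \right)} = -8$
$\frac{19 \left(-6\right) + 1987}{q{\left(-63,35 \right)} + 2408} = \frac{19 \left(-6\right) + 1987}{-8 + 2408} = \frac{-114 + 1987}{2400} = 1873 \cdot \frac{1}{2400} = \frac{1873}{2400}$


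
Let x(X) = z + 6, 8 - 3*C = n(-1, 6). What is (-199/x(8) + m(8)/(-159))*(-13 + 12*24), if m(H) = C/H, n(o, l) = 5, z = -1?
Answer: -13922315/1272 ≈ -10945.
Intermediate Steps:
C = 1 (C = 8/3 - 1/3*5 = 8/3 - 5/3 = 1)
m(H) = 1/H
x(X) = 5 (x(X) = -1 + 6 = 5)
(-199/x(8) + m(8)/(-159))*(-13 + 12*24) = (-199/5 + 1/(8*(-159)))*(-13 + 12*24) = (-199*1/5 + (1/8)*(-1/159))*(-13 + 288) = (-199/5 - 1/1272)*275 = -253133/6360*275 = -13922315/1272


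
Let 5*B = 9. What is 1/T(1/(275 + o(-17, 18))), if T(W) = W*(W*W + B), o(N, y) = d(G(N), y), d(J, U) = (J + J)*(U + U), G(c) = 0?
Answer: 20796875/136126 ≈ 152.78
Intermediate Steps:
B = 9/5 (B = (⅕)*9 = 9/5 ≈ 1.8000)
d(J, U) = 4*J*U (d(J, U) = (2*J)*(2*U) = 4*J*U)
o(N, y) = 0 (o(N, y) = 4*0*y = 0)
T(W) = W*(9/5 + W²) (T(W) = W*(W*W + 9/5) = W*(W² + 9/5) = W*(9/5 + W²))
1/T(1/(275 + o(-17, 18))) = 1/((9/5 + (1/(275 + 0))²)/(275 + 0)) = 1/((9/5 + (1/275)²)/275) = 1/((9/5 + 1/75625)/275) = 1/((1/275)*(136126/75625)) = 1/(136126/20796875) = 20796875/136126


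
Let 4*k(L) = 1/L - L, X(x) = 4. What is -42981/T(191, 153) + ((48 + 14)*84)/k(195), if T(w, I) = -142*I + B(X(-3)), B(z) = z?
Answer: -1546529781/14749238 ≈ -104.85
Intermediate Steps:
T(w, I) = 4 - 142*I (T(w, I) = -142*I + 4 = 4 - 142*I)
k(L) = -L/4 + 1/(4*L) (k(L) = (1/L - L)/4 = -L/4 + 1/(4*L))
-42981/T(191, 153) + ((48 + 14)*84)/k(195) = -42981/(4 - 142*153) + ((48 + 14)*84)/(((1/4)*(1 - 1*195**2)/195)) = -42981/(4 - 21726) + (62*84)/(((1/4)*(1/195)*(1 - 1*38025))) = -42981/(-21722) + 5208/(((1/4)*(1/195)*(1 - 38025))) = -42981*(-1/21722) + 5208/(((1/4)*(1/195)*(-38024))) = 42981/21722 + 5208/(-9506/195) = 42981/21722 + 5208*(-195/9506) = 42981/21722 - 72540/679 = -1546529781/14749238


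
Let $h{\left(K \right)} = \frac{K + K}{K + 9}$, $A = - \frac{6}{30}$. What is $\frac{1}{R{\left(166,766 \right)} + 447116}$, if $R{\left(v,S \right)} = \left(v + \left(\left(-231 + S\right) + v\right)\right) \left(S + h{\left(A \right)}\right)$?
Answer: $\frac{22}{24446369} \approx 8.9993 \cdot 10^{-7}$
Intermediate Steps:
$A = - \frac{1}{5}$ ($A = \left(-6\right) \frac{1}{30} = - \frac{1}{5} \approx -0.2$)
$h{\left(K \right)} = \frac{2 K}{9 + K}$
$R{\left(v,S \right)} = \left(- \frac{1}{22} + S\right) \left(-231 + S + 2 v\right)$ ($R{\left(v,S \right)} = \left(v + \left(\left(-231 + S\right) + v\right)\right) \left(S + 2 \left(- \frac{1}{5}\right) \frac{1}{9 - \frac{1}{5}}\right) = \left(v + \left(-231 + S + v\right)\right) \left(S + 2 \left(- \frac{1}{5}\right) \frac{1}{\frac{44}{5}}\right) = \left(-231 + S + 2 v\right) \left(S + 2 \left(- \frac{1}{5}\right) \frac{5}{44}\right) = \left(-231 + S + 2 v\right) \left(S - \frac{1}{22}\right) = \left(-231 + S + 2 v\right) \left(- \frac{1}{22} + S\right) = \left(- \frac{1}{22} + S\right) \left(-231 + S + 2 v\right)$)
$\frac{1}{R{\left(166,766 \right)} + 447116} = \frac{1}{\left(\frac{21}{2} + 766^{2} - \frac{1946789}{11} - \frac{166}{11} + 2 \cdot 766 \cdot 166\right) + 447116} = \frac{1}{\left(\frac{21}{2} + 586756 - \frac{1946789}{11} - \frac{166}{11} + 254312\right) + 447116} = \frac{1}{\frac{14609817}{22} + 447116} = \frac{1}{\frac{24446369}{22}} = \frac{22}{24446369}$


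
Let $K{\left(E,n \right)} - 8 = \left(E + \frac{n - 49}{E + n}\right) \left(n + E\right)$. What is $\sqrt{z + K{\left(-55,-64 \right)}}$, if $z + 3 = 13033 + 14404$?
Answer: $\sqrt{33874} \approx 184.05$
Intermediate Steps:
$K{\left(E,n \right)} = 8 + \left(E + n\right) \left(E + \frac{-49 + n}{E + n}\right)$ ($K{\left(E,n \right)} = 8 + \left(E + \frac{n - 49}{E + n}\right) \left(n + E\right) = 8 + \left(E + \frac{-49 + n}{E + n}\right) \left(E + n\right) = 8 + \left(E + n\right) \left(E + \frac{-49 + n}{E + n}\right)$)
$z = 27434$ ($z = -3 + \left(13033 + 14404\right) = -3 + 27437 = 27434$)
$\sqrt{z + K{\left(-55,-64 \right)}} = \sqrt{27434 - \left(-3415 - 3025\right)} = \sqrt{27434 + \left(-41 - 64 + 3025 + 3520\right)} = \sqrt{27434 + 6440} = \sqrt{33874}$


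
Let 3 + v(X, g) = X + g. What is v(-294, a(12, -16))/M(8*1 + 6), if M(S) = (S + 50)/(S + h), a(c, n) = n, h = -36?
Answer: 3443/32 ≈ 107.59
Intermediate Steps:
v(X, g) = -3 + X + g (v(X, g) = -3 + (X + g) = -3 + X + g)
M(S) = (50 + S)/(-36 + S) (M(S) = (S + 50)/(S - 36) = (50 + S)/(-36 + S))
v(-294, a(12, -16))/M(8*1 + 6) = (-3 - 294 - 16)/(((50 + (8*1 + 6))/(-36 + (8*1 + 6)))) = -313*(-36 + (8 + 6))/(50 + (8 + 6)) = -313*(-36 + 14)/(50 + 14) = -313/(64/(-22)) = -313/((-1/22*64)) = -313/(-32/11) = -313*(-11/32) = 3443/32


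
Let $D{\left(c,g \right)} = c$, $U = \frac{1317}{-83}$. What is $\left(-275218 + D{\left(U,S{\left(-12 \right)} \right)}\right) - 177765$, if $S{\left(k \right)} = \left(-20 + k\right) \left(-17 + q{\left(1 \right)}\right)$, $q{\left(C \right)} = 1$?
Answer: $- \frac{37598906}{83} \approx -4.53 \cdot 10^{5}$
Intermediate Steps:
$U = - \frac{1317}{83}$ ($U = 1317 \left(- \frac{1}{83}\right) = - \frac{1317}{83} \approx -15.867$)
$S{\left(k \right)} = 320 - 16 k$ ($S{\left(k \right)} = \left(-20 + k\right) \left(-17 + 1\right) = \left(-20 + k\right) \left(-16\right) = 320 - 16 k$)
$\left(-275218 + D{\left(U,S{\left(-12 \right)} \right)}\right) - 177765 = \left(-275218 - \frac{1317}{83}\right) - 177765 = - \frac{22844411}{83} - 177765 = - \frac{37598906}{83}$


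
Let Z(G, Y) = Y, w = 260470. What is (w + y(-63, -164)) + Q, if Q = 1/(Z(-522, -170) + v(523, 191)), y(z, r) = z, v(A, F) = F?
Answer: 5468548/21 ≈ 2.6041e+5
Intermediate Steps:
Q = 1/21 (Q = 1/(-170 + 191) = 1/21 ≈ 0.047619)
(w + y(-63, -164)) + Q = (260470 - 63) + 1/21 = 260407 + 1/21 = 5468548/21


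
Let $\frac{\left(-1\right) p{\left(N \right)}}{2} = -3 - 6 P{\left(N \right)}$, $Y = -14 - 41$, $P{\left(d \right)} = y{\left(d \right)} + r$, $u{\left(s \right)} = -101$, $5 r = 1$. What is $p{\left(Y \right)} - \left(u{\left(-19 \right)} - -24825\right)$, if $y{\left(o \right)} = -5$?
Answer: $- \frac{123878}{5} \approx -24776.0$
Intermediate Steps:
$r = \frac{1}{5}$ ($r = \frac{1}{5} \cdot 1 = \frac{1}{5} \approx 0.2$)
$P{\left(d \right)} = - \frac{24}{5}$ ($P{\left(d \right)} = -5 + \frac{1}{5} = - \frac{24}{5}$)
$Y = -55$
$p{\left(N \right)} = - \frac{258}{5}$ ($p{\left(N \right)} = - 2 \left(-3 - - \frac{144}{5}\right) = - 2 \left(-3 + \frac{144}{5}\right) = \left(-2\right) \frac{129}{5} = - \frac{258}{5}$)
$p{\left(Y \right)} - \left(u{\left(-19 \right)} - -24825\right) = - \frac{258}{5} - \left(-101 - -24825\right) = - \frac{258}{5} - \left(-101 + 24825\right) = - \frac{258}{5} - 24724 = - \frac{123878}{5}$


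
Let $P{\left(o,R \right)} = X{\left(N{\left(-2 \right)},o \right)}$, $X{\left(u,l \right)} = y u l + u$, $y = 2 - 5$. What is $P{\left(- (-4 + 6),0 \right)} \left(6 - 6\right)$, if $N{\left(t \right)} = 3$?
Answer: $0$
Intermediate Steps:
$y = -3$
$X{\left(u,l \right)} = u - 3 l u$ ($X{\left(u,l \right)} = - 3 u l + u = - 3 l u + u = u - 3 l u$)
$P{\left(o,R \right)} = 3 - 9 o$ ($P{\left(o,R \right)} = 3 \left(1 - 3 o\right) = 3 - 9 o$)
$P{\left(- (-4 + 6),0 \right)} \left(6 - 6\right) = \left(3 - 9 \left(- (-4 + 6)\right)\right) \left(6 - 6\right) = \left(3 - 9 \left(\left(-1\right) 2\right)\right) \left(6 - 6\right) = \left(3 - -18\right) 0 = \left(3 + 18\right) 0 = 21 \cdot 0 = 0$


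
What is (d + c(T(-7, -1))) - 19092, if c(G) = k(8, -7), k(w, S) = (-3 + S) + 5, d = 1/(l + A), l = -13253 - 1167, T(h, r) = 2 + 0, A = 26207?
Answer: -225096338/11787 ≈ -19097.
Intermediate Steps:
T(h, r) = 2
l = -14420
d = 1/11787 (d = 1/(-14420 + 26207) = 1/11787 ≈ 8.4839e-5)
k(w, S) = 2 + S
c(G) = -5 (c(G) = 2 - 7 = -5)
(d + c(T(-7, -1))) - 19092 = (1/11787 - 5) - 19092 = -58934/11787 - 19092 = -225096338/11787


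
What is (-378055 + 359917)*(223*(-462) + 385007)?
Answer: -5114571378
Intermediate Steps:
(-378055 + 359917)*(223*(-462) + 385007) = -18138*(-103026 + 385007) = -18138*281981 = -5114571378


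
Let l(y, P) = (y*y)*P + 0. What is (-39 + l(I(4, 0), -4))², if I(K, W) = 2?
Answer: 3025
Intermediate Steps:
l(y, P) = P*y² (l(y, P) = y²*P + 0 = P*y² + 0 = P*y²)
(-39 + l(I(4, 0), -4))² = (-39 - 4*2²)² = (-39 - 4*4)² = (-39 - 16)² = (-55)² = 3025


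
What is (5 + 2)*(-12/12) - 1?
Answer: -8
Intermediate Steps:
(5 + 2)*(-12/12) - 1 = 7*(-12*1/12) - 1 = 7*(-1) - 1 = -7 - 1 = -8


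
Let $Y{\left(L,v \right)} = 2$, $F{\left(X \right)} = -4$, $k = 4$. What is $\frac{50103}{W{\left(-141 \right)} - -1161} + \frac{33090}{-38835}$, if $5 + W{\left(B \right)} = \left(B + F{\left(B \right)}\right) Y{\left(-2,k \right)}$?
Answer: $\frac{127806271}{2242074} \approx 57.004$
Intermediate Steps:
$W{\left(B \right)} = -13 + 2 B$ ($W{\left(B \right)} = -5 + \left(B - 4\right) 2 = -5 + \left(-4 + B\right) 2 = -5 + \left(-8 + 2 B\right) = -13 + 2 B$)
$\frac{50103}{W{\left(-141 \right)} - -1161} + \frac{33090}{-38835} = \frac{50103}{\left(-13 + 2 \left(-141\right)\right) - -1161} + \frac{33090}{-38835} = \frac{50103}{\left(-13 - 282\right) + 1161} + 33090 \left(- \frac{1}{38835}\right) = \frac{50103}{-295 + 1161} - \frac{2206}{2589} = \frac{50103}{866} - \frac{2206}{2589} = \frac{127806271}{2242074}$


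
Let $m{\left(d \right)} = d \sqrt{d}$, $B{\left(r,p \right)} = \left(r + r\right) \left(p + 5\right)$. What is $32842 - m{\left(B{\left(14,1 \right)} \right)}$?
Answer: $32842 - 336 \sqrt{42} \approx 30664.0$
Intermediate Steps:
$B{\left(r,p \right)} = 2 r \left(5 + p\right)$
$m{\left(d \right)} = d^{\frac{3}{2}}$
$32842 - m{\left(B{\left(14,1 \right)} \right)} = 32842 - \left(2 \cdot 14 \left(5 + 1\right)\right)^{\frac{3}{2}} = 32842 - \left(2 \cdot 14 \cdot 6\right)^{\frac{3}{2}} = 32842 - 168^{\frac{3}{2}} = 32842 - 336 \sqrt{42}$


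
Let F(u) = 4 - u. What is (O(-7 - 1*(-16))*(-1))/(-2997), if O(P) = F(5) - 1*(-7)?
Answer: 2/999 ≈ 0.0020020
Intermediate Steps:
O(P) = 6 (O(P) = (4 - 1*5) - 1*(-7) = (4 - 5) + 7 = -1 + 7 = 6)
(O(-7 - 1*(-16))*(-1))/(-2997) = (6*(-1))/(-2997) = -6*(-1/2997) = 2/999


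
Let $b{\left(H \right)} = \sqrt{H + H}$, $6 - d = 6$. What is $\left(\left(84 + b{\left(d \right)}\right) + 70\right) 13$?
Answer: $2002$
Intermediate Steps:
$d = 0$ ($d = 6 - 6 = 0$)
$b{\left(H \right)} = \sqrt{2} \sqrt{H}$ ($b{\left(H \right)} = \sqrt{2 H} = \sqrt{2} \sqrt{H}$)
$\left(\left(84 + b{\left(d \right)}\right) + 70\right) 13 = \left(\left(84 + \sqrt{2} \sqrt{0}\right) + 70\right) 13 = \left(\left(84 + \sqrt{2} \cdot 0\right) + 70\right) 13 = \left(\left(84 + 0\right) + 70\right) 13 = \left(84 + 70\right) 13 = 154 \cdot 13 = 2002$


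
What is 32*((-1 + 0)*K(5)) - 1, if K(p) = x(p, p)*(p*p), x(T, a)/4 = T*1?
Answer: -16001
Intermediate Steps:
x(T, a) = 4*T (x(T, a) = 4*(T*1) = 4*T)
K(p) = 4*p³ (K(p) = (4*p)*(p*p) = (4*p)*p² = 4*p³)
32*((-1 + 0)*K(5)) - 1 = 32*((-1 + 0)*(4*5³)) - 1 = 32*(-4*125) - 1 = 32*(-1*500) - 1 = 32*(-500) - 1 = -16000 - 1 = -16001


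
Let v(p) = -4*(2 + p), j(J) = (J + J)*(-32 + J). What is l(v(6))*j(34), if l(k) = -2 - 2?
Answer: -544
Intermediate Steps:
j(J) = 2*J*(-32 + J) (j(J) = (2*J)*(-32 + J) = 2*J*(-32 + J))
v(p) = -8 - 4*p
l(k) = -4
l(v(6))*j(34) = -8*34*(-32 + 34) = -8*34*2 = -4*136 = -544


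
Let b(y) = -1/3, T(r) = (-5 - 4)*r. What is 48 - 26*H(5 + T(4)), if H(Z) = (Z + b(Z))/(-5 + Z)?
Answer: 685/27 ≈ 25.370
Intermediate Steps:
T(r) = -9*r
b(y) = -⅓ (b(y) = -1*⅓ = -⅓)
H(Z) = (-⅓ + Z)/(-5 + Z) (H(Z) = (Z - ⅓)/(-5 + Z) = (-⅓ + Z)/(-5 + Z))
48 - 26*H(5 + T(4)) = 48 - 26*(-⅓ + (5 - 9*4))/(-5 + (5 - 9*4)) = 48 - 26*(-⅓ + (5 - 36))/(-5 + (5 - 36)) = 48 - 26*(-⅓ - 31)/(-5 - 31) = 48 - 26*(-94)/((-36)*3) = 48 - (-13)*(-94)/(18*3) = 48 - 26*47/54 = 48 - 611/27 = 685/27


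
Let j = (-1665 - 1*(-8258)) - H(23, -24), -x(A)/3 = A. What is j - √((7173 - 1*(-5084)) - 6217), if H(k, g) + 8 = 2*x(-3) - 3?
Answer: 6586 - 2*√1510 ≈ 6508.3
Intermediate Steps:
x(A) = -3*A
H(k, g) = 7 (H(k, g) = -8 + (2*(-3*(-3)) - 3) = -8 + (2*9 - 3) = -8 + (18 - 3) = -8 + 15 = 7)
j = 6586 (j = (-1665 - 1*(-8258)) - 1*7 = (-1665 + 8258) - 7 = 6593 - 7 = 6586)
j - √((7173 - 1*(-5084)) - 6217) = 6586 - √((7173 - 1*(-5084)) - 6217) = 6586 - √((7173 + 5084) - 6217) = 6586 - √(12257 - 6217) = 6586 - √6040 = 6586 - 2*√1510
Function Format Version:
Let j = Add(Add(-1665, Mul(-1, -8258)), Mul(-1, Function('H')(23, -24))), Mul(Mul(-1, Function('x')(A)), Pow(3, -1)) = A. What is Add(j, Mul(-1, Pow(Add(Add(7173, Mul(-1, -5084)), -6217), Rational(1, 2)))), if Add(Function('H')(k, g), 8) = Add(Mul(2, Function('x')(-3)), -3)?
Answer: Add(6586, Mul(-2, Pow(1510, Rational(1, 2)))) ≈ 6508.3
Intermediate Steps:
Function('x')(A) = Mul(-3, A)
Function('H')(k, g) = 7 (Function('H')(k, g) = Add(-8, Add(Mul(2, Mul(-3, -3)), -3)) = Add(-8, Add(Mul(2, 9), -3)) = Add(-8, Add(18, -3)) = Add(-8, 15) = 7)
j = 6586 (j = Add(Add(-1665, Mul(-1, -8258)), Mul(-1, 7)) = Add(Add(-1665, 8258), -7) = Add(6593, -7) = 6586)
Add(j, Mul(-1, Pow(Add(Add(7173, Mul(-1, -5084)), -6217), Rational(1, 2)))) = Add(6586, Mul(-1, Pow(Add(Add(7173, Mul(-1, -5084)), -6217), Rational(1, 2)))) = Add(6586, Mul(-1, Pow(Add(Add(7173, 5084), -6217), Rational(1, 2)))) = Add(6586, Mul(-1, Pow(Add(12257, -6217), Rational(1, 2)))) = Add(6586, Mul(-1, Pow(6040, Rational(1, 2)))) = Add(6586, Mul(-1, Mul(2, Pow(1510, Rational(1, 2))))) = Add(6586, Mul(-2, Pow(1510, Rational(1, 2))))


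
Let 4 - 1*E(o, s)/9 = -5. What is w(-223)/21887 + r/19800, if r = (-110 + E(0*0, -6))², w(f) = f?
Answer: 13991567/433362600 ≈ 0.032286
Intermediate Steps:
E(o, s) = 81 (E(o, s) = 36 - 9*(-5) = 36 + 45 = 81)
r = 841 (r = (-110 + 81)² = (-29)² = 841)
w(-223)/21887 + r/19800 = -223/21887 + 841/19800 = 13991567/433362600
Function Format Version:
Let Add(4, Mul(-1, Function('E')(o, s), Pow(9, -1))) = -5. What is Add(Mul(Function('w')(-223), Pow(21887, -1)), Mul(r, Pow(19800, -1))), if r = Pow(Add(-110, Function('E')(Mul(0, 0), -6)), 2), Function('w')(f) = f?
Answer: Rational(13991567, 433362600) ≈ 0.032286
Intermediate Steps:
Function('E')(o, s) = 81 (Function('E')(o, s) = Add(36, Mul(-9, -5)) = Add(36, 45) = 81)
r = 841 (r = Pow(Add(-110, 81), 2) = Pow(-29, 2) = 841)
Add(Mul(Function('w')(-223), Pow(21887, -1)), Mul(r, Pow(19800, -1))) = Add(Mul(-223, Pow(21887, -1)), Mul(841, Pow(19800, -1))) = Add(Mul(-223, Rational(1, 21887)), Mul(841, Rational(1, 19800))) = Add(Rational(-223, 21887), Rational(841, 19800)) = Rational(13991567, 433362600)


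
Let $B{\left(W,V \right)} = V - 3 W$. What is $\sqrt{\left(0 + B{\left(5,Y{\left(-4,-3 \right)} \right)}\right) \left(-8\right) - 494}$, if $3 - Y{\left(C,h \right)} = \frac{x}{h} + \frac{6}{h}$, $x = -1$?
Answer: $\frac{i \sqrt{3702}}{3} \approx 20.281 i$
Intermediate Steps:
$Y{\left(C,h \right)} = 3 - \frac{5}{h}$ ($Y{\left(C,h \right)} = 3 - \left(- \frac{1}{h} + \frac{6}{h}\right) = 3 - \frac{5}{h}$)
$\sqrt{\left(0 + B{\left(5,Y{\left(-4,-3 \right)} \right)}\right) \left(-8\right) - 494} = \sqrt{\left(0 + \left(\left(3 - \frac{5}{-3}\right) - 15\right)\right) \left(-8\right) - 494} = \sqrt{\left(0 + \left(\left(3 - - \frac{5}{3}\right) - 15\right)\right) \left(-8\right) - 494} = \sqrt{\left(0 + \left(\left(3 + \frac{5}{3}\right) - 15\right)\right) \left(-8\right) - 494} = \sqrt{\left(0 + \left(\frac{14}{3} - 15\right)\right) \left(-8\right) - 494} = \sqrt{\left(0 - \frac{31}{3}\right) \left(-8\right) - 494} = \sqrt{\left(- \frac{31}{3}\right) \left(-8\right) - 494} = \sqrt{\frac{248}{3} - 494} = \sqrt{- \frac{1234}{3}} = \frac{i \sqrt{3702}}{3}$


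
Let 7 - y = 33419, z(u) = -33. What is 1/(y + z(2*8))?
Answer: -1/33445 ≈ -2.9900e-5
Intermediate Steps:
y = -33412 (y = 7 - 1*33419 = 7 - 33419 = -33412)
1/(y + z(2*8)) = 1/(-33412 - 33) = 1/(-33445) = -1/33445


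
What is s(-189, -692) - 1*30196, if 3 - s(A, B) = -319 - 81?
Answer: -29793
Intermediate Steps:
s(A, B) = 403 (s(A, B) = 3 - (-319 - 81) = 3 - 1*(-400) = 3 + 400 = 403)
s(-189, -692) - 1*30196 = 403 - 1*30196 = 403 - 30196 = -29793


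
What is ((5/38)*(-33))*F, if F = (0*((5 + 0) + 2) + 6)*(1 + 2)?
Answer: -1485/19 ≈ -78.158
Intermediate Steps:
F = 18 (F = (0*(5 + 2) + 6)*3 = (0*7 + 6)*3 = (0 + 6)*3 = 6*3 = 18)
((5/38)*(-33))*F = ((5/38)*(-33))*18 = -165/38*18 = -1485/19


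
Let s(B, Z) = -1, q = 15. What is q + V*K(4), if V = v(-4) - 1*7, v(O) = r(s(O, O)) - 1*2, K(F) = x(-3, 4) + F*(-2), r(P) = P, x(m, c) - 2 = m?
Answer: 105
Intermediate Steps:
x(m, c) = 2 + m
K(F) = -1 - 2*F (K(F) = (2 - 3) + F*(-2) = -1 - 2*F)
v(O) = -3 (v(O) = -1 - 1*2 = -1 - 2 = -3)
V = -10 (V = -3 - 1*7 = -3 - 7 = -10)
q + V*K(4) = 15 - 10*(-1 - 2*4) = 15 - 10*(-1 - 8) = 15 - 10*(-9) = 15 + 90 = 105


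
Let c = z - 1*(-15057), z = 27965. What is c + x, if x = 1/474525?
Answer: 20415014551/474525 ≈ 43022.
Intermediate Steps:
x = 1/474525 ≈ 2.1074e-6
c = 43022 (c = 27965 - 1*(-15057) = 27965 + 15057 = 43022)
c + x = 43022 + 1/474525 = 20415014551/474525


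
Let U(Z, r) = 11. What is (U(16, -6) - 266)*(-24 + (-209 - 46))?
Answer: 71145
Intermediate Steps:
(U(16, -6) - 266)*(-24 + (-209 - 46)) = (11 - 266)*(-24 + (-209 - 46)) = -255*(-24 - 255) = -255*(-279) = 71145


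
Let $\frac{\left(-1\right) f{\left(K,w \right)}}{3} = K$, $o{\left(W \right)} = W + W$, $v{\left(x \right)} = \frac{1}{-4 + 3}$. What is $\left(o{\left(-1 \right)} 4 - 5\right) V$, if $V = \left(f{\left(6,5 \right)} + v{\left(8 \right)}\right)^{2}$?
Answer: $-4693$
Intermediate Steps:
$v{\left(x \right)} = -1$ ($v{\left(x \right)} = \frac{1}{-1} = -1$)
$o{\left(W \right)} = 2 W$
$f{\left(K,w \right)} = - 3 K$
$V = 361$ ($V = \left(\left(-3\right) 6 - 1\right)^{2} = \left(-18 - 1\right)^{2} = \left(-19\right)^{2} = 361$)
$\left(o{\left(-1 \right)} 4 - 5\right) V = \left(2 \left(-1\right) 4 - 5\right) 361 = \left(\left(-2\right) 4 - 5\right) 361 = \left(-8 - 5\right) 361 = \left(-13\right) 361 = -4693$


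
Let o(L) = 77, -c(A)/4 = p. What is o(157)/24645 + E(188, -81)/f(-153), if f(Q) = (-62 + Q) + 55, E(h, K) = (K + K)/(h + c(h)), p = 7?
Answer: 596369/63091200 ≈ 0.0094525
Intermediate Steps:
c(A) = -28 (c(A) = -4*7 = -28)
E(h, K) = 2*K/(-28 + h) (E(h, K) = (K + K)/(h - 28) = (2*K)/(-28 + h) = 2*K/(-28 + h))
f(Q) = -7 + Q
o(157)/24645 + E(188, -81)/f(-153) = 77/24645 + (2*(-81)/(-28 + 188))/(-7 - 153) = 77*(1/24645) + (2*(-81)/160)/(-160) = 77/24645 + (2*(-81)*(1/160))*(-1/160) = 77/24645 - 81/80*(-1/160) = 77/24645 + 81/12800 = 596369/63091200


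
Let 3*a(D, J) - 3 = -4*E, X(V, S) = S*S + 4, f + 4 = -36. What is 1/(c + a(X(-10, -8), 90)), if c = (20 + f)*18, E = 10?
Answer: -3/1117 ≈ -0.0026858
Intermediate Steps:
f = -40 (f = -4 - 36 = -40)
X(V, S) = 4 + S**2 (X(V, S) = S**2 + 4 = 4 + S**2)
c = -360 (c = (20 - 40)*18 = -20*18 = -360)
a(D, J) = -37/3 (a(D, J) = 1 + (-4*10)/3 = 1 + (1/3)*(-40) = 1 - 40/3 = -37/3)
1/(c + a(X(-10, -8), 90)) = 1/(-360 - 37/3) = 1/(-1117/3) = -3/1117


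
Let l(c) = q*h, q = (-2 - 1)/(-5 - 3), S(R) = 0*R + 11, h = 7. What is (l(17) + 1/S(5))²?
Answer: 57121/7744 ≈ 7.3762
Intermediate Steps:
S(R) = 11 (S(R) = 0 + 11 = 11)
q = 3/8 (q = -3/(-8) = -3*(-⅛) = 3/8 ≈ 0.37500)
l(c) = 21/8 (l(c) = (3/8)*7 = 21/8)
(l(17) + 1/S(5))² = (21/8 + 1/11)² = (239/88)² = 57121/7744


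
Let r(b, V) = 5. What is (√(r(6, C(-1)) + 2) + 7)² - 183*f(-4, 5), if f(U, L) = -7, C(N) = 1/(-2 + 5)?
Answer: 1337 + 14*√7 ≈ 1374.0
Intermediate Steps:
C(N) = ⅓ (C(N) = 1/3 = ⅓)
(√(r(6, C(-1)) + 2) + 7)² - 183*f(-4, 5) = (√(5 + 2) + 7)² - 183*(-7) = (√7 + 7)² + 1281 = (7 + √7)² + 1281 = 1281 + (7 + √7)²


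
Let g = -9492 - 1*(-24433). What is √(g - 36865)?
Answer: 6*I*√609 ≈ 148.07*I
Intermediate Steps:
g = 14941 (g = -9492 + 24433 = 14941)
√(g - 36865) = √(14941 - 36865) = √(-21924) = 6*I*√609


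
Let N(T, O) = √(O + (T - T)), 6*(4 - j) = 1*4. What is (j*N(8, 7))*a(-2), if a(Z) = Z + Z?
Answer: -40*√7/3 ≈ -35.277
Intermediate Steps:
j = 10/3 (j = 4 - 4/6 = 4 - ⅙*4 = 4 - ⅔ = 10/3 ≈ 3.3333)
N(T, O) = √O (N(T, O) = √(O + 0) = √O)
a(Z) = 2*Z
(j*N(8, 7))*a(-2) = (10*√7/3)*(2*(-2)) = (10*√7/3)*(-4) = -40*√7/3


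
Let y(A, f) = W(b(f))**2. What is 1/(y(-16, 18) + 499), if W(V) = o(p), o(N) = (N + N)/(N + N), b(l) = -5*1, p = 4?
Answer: 1/500 ≈ 0.0020000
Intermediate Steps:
b(l) = -5
o(N) = 1 (o(N) = (2*N)/((2*N)) = (2*N)*(1/(2*N)) = 1)
W(V) = 1
y(A, f) = 1 (y(A, f) = 1**2 = 1)
1/(y(-16, 18) + 499) = 1/(1 + 499) = 1/500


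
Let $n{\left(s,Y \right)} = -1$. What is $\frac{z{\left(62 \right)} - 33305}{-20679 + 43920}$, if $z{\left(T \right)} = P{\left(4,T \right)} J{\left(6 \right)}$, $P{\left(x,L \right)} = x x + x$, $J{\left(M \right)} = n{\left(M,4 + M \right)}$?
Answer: $- \frac{33325}{23241} \approx -1.4339$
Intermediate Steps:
$J{\left(M \right)} = -1$
$P{\left(x,L \right)} = x + x^{2}$ ($P{\left(x,L \right)} = x^{2} + x = x + x^{2}$)
$z{\left(T \right)} = -20$ ($z{\left(T \right)} = 4 \left(1 + 4\right) \left(-1\right) = 4 \cdot 5 \left(-1\right) = 20 \left(-1\right) = -20$)
$\frac{z{\left(62 \right)} - 33305}{-20679 + 43920} = \frac{-20 - 33305}{-20679 + 43920} = - \frac{33325}{23241}$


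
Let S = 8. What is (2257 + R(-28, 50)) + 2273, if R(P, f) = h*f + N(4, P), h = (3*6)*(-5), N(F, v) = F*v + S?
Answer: -74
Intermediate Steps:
N(F, v) = 8 + F*v (N(F, v) = F*v + 8 = 8 + F*v)
h = -90 (h = 18*(-5) = -90)
R(P, f) = 8 - 90*f + 4*P (R(P, f) = -90*f + (8 + 4*P) = 8 - 90*f + 4*P)
(2257 + R(-28, 50)) + 2273 = (2257 + (8 - 90*50 + 4*(-28))) + 2273 = (2257 + (8 - 4500 - 112)) + 2273 = (2257 - 4604) + 2273 = -2347 + 2273 = -74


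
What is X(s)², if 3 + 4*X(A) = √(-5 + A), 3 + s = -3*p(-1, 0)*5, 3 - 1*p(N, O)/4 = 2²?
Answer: 61/16 - 3*√13/4 ≈ 1.1083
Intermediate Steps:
p(N, O) = -4 (p(N, O) = 12 - 4*2² = 12 - 4*4 = 12 - 16 = -4)
s = 57 (s = -3 - 3*(-4)*5 = -3 + 12*5 = -3 + 60 = 57)
X(A) = -¾ + √(-5 + A)/4
X(s)² = (-¾ + √(-5 + 57)/4)² = (-¾ + √52/4)² = (-¾ + (2*√13)/4)² = (-¾ + √13/2)²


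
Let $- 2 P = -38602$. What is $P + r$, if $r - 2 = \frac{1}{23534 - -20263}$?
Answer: $\frac{845413492}{43797} \approx 19303.0$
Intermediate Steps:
$P = 19301$ ($P = \left(- \frac{1}{2}\right) \left(-38602\right) = 19301$)
$r = \frac{87595}{43797}$ ($r = 2 + \frac{1}{23534 - -20263} = 2 + \frac{1}{23534 + \left(11612 + 8651\right)} = 2 + \frac{1}{23534 + 20263} = 2 + \frac{1}{43797} = \frac{87595}{43797} \approx 2.0$)
$P + r = 19301 + \frac{87595}{43797} = \frac{845413492}{43797}$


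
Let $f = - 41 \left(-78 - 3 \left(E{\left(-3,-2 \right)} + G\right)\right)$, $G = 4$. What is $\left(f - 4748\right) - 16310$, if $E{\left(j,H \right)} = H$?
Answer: $-17614$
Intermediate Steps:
$f = 3444$ ($f = - 41 \left(-78 - 3 \left(-2 + 4\right)\right) = - 41 \left(-78 - 6\right) = \left(-41\right) \left(-84\right) = 3444$)
$\left(f - 4748\right) - 16310 = \left(3444 - 4748\right) - 16310 = -1304 - 16310 = -17614$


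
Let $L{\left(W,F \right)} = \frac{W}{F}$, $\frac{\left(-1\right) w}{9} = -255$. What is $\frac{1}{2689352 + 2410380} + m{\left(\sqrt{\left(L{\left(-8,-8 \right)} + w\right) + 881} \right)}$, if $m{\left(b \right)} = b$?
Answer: $\frac{1}{5099732} + 3 \sqrt{353} \approx 56.365$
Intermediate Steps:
$w = 2295$ ($w = \left(-9\right) \left(-255\right) = 2295$)
$\frac{1}{2689352 + 2410380} + m{\left(\sqrt{\left(L{\left(-8,-8 \right)} + w\right) + 881} \right)} = \frac{1}{2689352 + 2410380} + \sqrt{\left(- \frac{8}{-8} + 2295\right) + 881} = \frac{1}{5099732} + \sqrt{\left(\left(-8\right) \left(- \frac{1}{8}\right) + 2295\right) + 881} = \frac{1}{5099732} + \sqrt{\left(1 + 2295\right) + 881} = \frac{1}{5099732} + \sqrt{2296 + 881} = \frac{1}{5099732} + \sqrt{3177} = \frac{1}{5099732} + 3 \sqrt{353}$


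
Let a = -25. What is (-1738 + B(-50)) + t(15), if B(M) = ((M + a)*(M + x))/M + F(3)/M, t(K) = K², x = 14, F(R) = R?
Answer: -78353/50 ≈ -1567.1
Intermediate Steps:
B(M) = 3/M + (-25 + M)*(14 + M)/M (B(M) = ((M - 25)*(M + 14))/M + 3/M = ((-25 + M)*(14 + M))/M + 3/M = (-25 + M)*(14 + M)/M + 3/M = 3/M + (-25 + M)*(14 + M)/M)
(-1738 + B(-50)) + t(15) = (-1738 + (-11 - 50 - 347/(-50))) + 15² = (-1738 + (-11 - 50 - 347*(-1/50))) + 225 = (-1738 + (-11 - 50 + 347/50)) + 225 = (-1738 - 2703/50) + 225 = -89603/50 + 225 = -78353/50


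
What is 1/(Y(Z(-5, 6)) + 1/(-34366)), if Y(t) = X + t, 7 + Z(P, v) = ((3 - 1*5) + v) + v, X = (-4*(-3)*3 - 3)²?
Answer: 34366/37527671 ≈ 0.00091575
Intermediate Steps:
X = 1089 (X = (12*3 - 3)² = (36 - 3)² = 33² = 1089)
Z(P, v) = -9 + 2*v (Z(P, v) = -7 + (((3 - 1*5) + v) + v) = -7 + (((3 - 5) + v) + v) = -7 + ((-2 + v) + v) = -7 + (-2 + 2*v) = -9 + 2*v)
Y(t) = 1089 + t
1/(Y(Z(-5, 6)) + 1/(-34366)) = 1/((1089 + (-9 + 2*6)) + 1/(-34366)) = 1/((1089 + (-9 + 12)) - 1/34366) = 1/((1089 + 3) - 1/34366) = 1/(1092 - 1/34366) = 1/(37527671/34366) = 34366/37527671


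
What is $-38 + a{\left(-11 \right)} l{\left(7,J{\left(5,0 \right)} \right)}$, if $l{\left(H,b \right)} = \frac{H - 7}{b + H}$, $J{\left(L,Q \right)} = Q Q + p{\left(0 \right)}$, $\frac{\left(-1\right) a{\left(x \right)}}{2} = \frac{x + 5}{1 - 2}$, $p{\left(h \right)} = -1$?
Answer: $-38$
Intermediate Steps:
$a{\left(x \right)} = 10 + 2 x$ ($a{\left(x \right)} = - 2 \frac{x + 5}{1 - 2} = - 2 \frac{5 + x}{-1} = - 2 \left(5 + x\right) \left(-1\right) = - 2 \left(-5 - x\right) = 10 + 2 x$)
$J{\left(L,Q \right)} = -1 + Q^{2}$ ($J{\left(L,Q \right)} = Q Q - 1 = Q^{2} - 1 = -1 + Q^{2}$)
$l{\left(H,b \right)} = \frac{-7 + H}{H + b}$
$-38 + a{\left(-11 \right)} l{\left(7,J{\left(5,0 \right)} \right)} = -38 + \left(10 + 2 \left(-11\right)\right) \frac{-7 + 7}{7 - \left(1 - 0^{2}\right)} = -38 + \left(10 - 22\right) \frac{1}{7 + \left(-1 + 0\right)} 0 = -38 - 12 \frac{1}{7 - 1} \cdot 0 = -38 - 12 \cdot \frac{1}{6} \cdot 0 = -38 - 0 = -38 + 0 = -38$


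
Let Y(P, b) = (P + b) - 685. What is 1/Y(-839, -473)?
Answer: -1/1997 ≈ -0.00050075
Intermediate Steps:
Y(P, b) = -685 + P + b
1/Y(-839, -473) = 1/(-685 - 839 - 473) = 1/(-1997) = -1/1997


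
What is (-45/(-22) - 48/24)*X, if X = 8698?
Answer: 4349/11 ≈ 395.36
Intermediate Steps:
(-45/(-22) - 48/24)*X = (-45/(-22) - 48/24)*8698 = (-45*(-1/22) - 48*1/24)*8698 = (45/22 - 2)*8698 = (1/22)*8698 = 4349/11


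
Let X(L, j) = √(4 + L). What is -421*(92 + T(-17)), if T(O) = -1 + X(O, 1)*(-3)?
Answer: -38311 + 1263*I*√13 ≈ -38311.0 + 4553.8*I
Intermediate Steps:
T(O) = -1 - 3*√(4 + O) (T(O) = -1 + √(4 + O)*(-3) = -1 - 3*√(4 + O))
-421*(92 + T(-17)) = -421*(92 + (-1 - 3*√(4 - 17))) = -421*(92 + (-1 - 3*I*√13)) = -421*(91 - 3*I*√13) = -38311 + 1263*I*√13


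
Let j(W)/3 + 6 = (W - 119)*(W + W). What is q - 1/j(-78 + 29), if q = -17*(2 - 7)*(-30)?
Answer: -125903701/49374 ≈ -2550.0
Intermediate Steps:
j(W) = -18 + 6*W*(-119 + W) (j(W) = -18 + 3*((W - 119)*(W + W)) = -18 + 3*((-119 + W)*(2*W)) = -18 + 3*(2*W*(-119 + W)) = -18 + 6*W*(-119 + W))
q = -2550 (q = -17*(-5)*(-30) = 85*(-30) = -2550)
q - 1/j(-78 + 29) = -2550 - 1/(-18 - 714*(-78 + 29) + 6*(-78 + 29)**2) = -2550 - 1/(-18 - 714*(-49) + 6*(-49)**2) = -2550 - 1/(-18 + 34986 + 6*2401) = -2550 - 1/(-18 + 34986 + 14406) = -2550 - 1/49374 = -125903701/49374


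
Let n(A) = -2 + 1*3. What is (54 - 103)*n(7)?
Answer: -49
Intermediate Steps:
n(A) = 1 (n(A) = -2 + 3 = 1)
(54 - 103)*n(7) = (54 - 103)*1 = -49*1 = -49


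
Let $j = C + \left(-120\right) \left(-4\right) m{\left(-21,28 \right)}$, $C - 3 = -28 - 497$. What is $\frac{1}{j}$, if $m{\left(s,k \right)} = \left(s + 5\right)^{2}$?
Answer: $\frac{1}{122358} \approx 8.1727 \cdot 10^{-6}$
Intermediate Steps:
$m{\left(s,k \right)} = \left(5 + s\right)^{2}$
$C = -522$ ($C = 3 - 525 = -522$)
$j = 122358$ ($j = -522 + \left(-120\right) \left(-4\right) \left(5 - 21\right)^{2} = -522 + 480 \left(-16\right)^{2} = -522 + 480 \cdot 256 = -522 + 122880 = 122358$)
$\frac{1}{j} = \frac{1}{122358}$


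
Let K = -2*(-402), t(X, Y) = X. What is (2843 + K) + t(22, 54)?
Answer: 3669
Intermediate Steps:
K = 804
(2843 + K) + t(22, 54) = (2843 + 804) + 22 = 3647 + 22 = 3669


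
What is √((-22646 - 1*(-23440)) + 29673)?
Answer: √30467 ≈ 174.55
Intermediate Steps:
√((-22646 - 1*(-23440)) + 29673) = √((-22646 + 23440) + 29673) = √(794 + 29673) = √30467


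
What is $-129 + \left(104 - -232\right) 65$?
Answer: $21711$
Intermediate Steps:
$-129 + \left(104 - -232\right) 65 = -129 + \left(104 + 232\right) 65 = -129 + 336 \cdot 65 = -129 + 21840 = 21711$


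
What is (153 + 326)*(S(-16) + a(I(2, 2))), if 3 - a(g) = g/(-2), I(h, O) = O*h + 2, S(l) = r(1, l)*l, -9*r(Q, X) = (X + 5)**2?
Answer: 953210/9 ≈ 1.0591e+5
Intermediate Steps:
r(Q, X) = -(5 + X)**2/9 (r(Q, X) = -(X + 5)**2/9 = -(5 + X)**2/9)
S(l) = -l*(5 + l)**2/9 (S(l) = (-(5 + l)**2/9)*l = -l*(5 + l)**2/9)
I(h, O) = 2 + O*h
a(g) = 3 + g/2 (a(g) = 3 - g/(-2) = 3 - g*(-1)/2 = 3 - (-1)*g/2 = 3 + g/2)
(153 + 326)*(S(-16) + a(I(2, 2))) = (153 + 326)*(-1/9*(-16)*(5 - 16)**2 + (3 + (2 + 2*2)/2)) = 479*(-1/9*(-16)*(-11)**2 + (3 + (2 + 4)/2)) = 479*(-1/9*(-16)*121 + (3 + (1/2)*6)) = 479*(1936/9 + (3 + 3)) = 479*(1936/9 + 6) = 479*(1990/9) = 953210/9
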